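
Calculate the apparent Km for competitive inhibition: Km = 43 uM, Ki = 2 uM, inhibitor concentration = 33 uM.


Km_app = Km * (1 + [I]/Ki)
Km_app = 43 * (1 + 33/2)
Km_app = 752.5 uM

752.5 uM


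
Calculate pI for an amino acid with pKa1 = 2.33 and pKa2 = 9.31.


pI = (pKa1 + pKa2) / 2
pI = (2.33 + 9.31) / 2
pI = 5.82

5.82


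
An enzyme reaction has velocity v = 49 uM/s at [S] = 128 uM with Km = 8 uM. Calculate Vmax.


Vmax = v * (Km + [S]) / [S]
Vmax = 49 * (8 + 128) / 128
Vmax = 52.0625 uM/s

52.0625 uM/s


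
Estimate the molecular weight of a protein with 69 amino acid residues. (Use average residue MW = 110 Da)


MW = n_residues * 110 Da
MW = 69 * 110
MW = 7590 Da

7590 Da


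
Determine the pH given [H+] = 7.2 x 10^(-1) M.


pH = -log10([H+])
pH = -log10(7.2 x 10^(-1))
pH = 0.1427

0.1427


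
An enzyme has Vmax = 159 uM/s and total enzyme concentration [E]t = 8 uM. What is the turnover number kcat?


kcat = Vmax / [E]t
kcat = 159 / 8
kcat = 19.875 s^-1

19.875 s^-1


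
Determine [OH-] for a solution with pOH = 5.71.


[OH-] = 10^(-pOH)
[OH-] = 10^(-5.71)
[OH-] = 1.950e-06 M

1.950e-06 M


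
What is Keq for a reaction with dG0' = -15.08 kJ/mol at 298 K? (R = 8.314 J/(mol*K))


Keq = exp(-dG0 * 1000 / (R * T))
Keq = exp(-(-15.08) * 1000 / (8.314 * 298))
Keq = 439.9249

439.9249


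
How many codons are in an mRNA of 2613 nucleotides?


codons = nucleotides / 3
codons = 2613 / 3 = 871

871


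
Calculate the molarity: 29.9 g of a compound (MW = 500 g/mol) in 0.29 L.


C = (mass / MW) / volume
C = (29.9 / 500) / 0.29
C = 0.2062 M

0.2062 M


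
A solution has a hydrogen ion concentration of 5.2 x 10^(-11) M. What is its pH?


pH = -log10([H+])
pH = -log10(5.2 x 10^(-11))
pH = 10.284

10.284


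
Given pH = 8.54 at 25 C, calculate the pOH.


pOH = 14 - pH
pOH = 14 - 8.54
pOH = 5.46

5.46


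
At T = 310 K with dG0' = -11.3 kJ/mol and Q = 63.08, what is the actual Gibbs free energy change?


dG = dG0' + RT * ln(Q) / 1000
dG = -11.3 + 8.314 * 310 * ln(63.08) / 1000
dG = -0.6185 kJ/mol

-0.6185 kJ/mol


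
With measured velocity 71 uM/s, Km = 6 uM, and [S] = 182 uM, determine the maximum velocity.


Vmax = v * (Km + [S]) / [S]
Vmax = 71 * (6 + 182) / 182
Vmax = 73.3407 uM/s

73.3407 uM/s


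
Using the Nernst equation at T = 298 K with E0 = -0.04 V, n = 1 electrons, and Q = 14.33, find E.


E = E0 - (RT/nF) * ln(Q)
E = -0.04 - (8.314 * 298 / (1 * 96485)) * ln(14.33)
E = -0.1084 V

-0.1084 V


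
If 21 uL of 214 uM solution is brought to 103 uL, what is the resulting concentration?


C2 = C1 * V1 / V2
C2 = 214 * 21 / 103
C2 = 43.6311 uM

43.6311 uM


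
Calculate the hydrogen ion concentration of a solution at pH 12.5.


[H+] = 10^(-pH)
[H+] = 10^(-12.5)
[H+] = 3.162e-13 M

3.162e-13 M


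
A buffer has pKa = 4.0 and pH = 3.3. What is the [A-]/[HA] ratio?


[A-]/[HA] = 10^(pH - pKa)
= 10^(3.3 - 4.0)
= 0.1995

0.1995


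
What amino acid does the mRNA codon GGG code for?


Standard genetic code lookup.
Codon GGG -> Gly

Gly


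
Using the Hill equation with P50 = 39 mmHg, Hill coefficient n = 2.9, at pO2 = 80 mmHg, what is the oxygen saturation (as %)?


Y = pO2^n / (P50^n + pO2^n)
Y = 80^2.9 / (39^2.9 + 80^2.9)
Y = 88.93%

88.93%


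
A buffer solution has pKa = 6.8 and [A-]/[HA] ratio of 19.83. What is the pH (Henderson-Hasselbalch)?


pH = pKa + log10([A-]/[HA])
pH = 6.8 + log10(19.83)
pH = 8.0973

8.0973


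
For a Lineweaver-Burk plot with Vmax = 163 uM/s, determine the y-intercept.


y-intercept = 1/Vmax
= 1/163
= 0.0061 s/uM

0.0061 s/uM


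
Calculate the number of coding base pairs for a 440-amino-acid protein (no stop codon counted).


Each amino acid = 1 codon = 3 bp
bp = 440 * 3 = 1320 bp

1320 bp


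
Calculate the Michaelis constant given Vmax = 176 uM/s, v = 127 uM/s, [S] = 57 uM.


Km = [S] * (Vmax - v) / v
Km = 57 * (176 - 127) / 127
Km = 21.9921 uM

21.9921 uM


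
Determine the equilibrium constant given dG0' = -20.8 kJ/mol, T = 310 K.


Keq = exp(-dG0 * 1000 / (R * T))
Keq = exp(-(-20.8) * 1000 / (8.314 * 310))
Keq = 3198.1765

3198.1765


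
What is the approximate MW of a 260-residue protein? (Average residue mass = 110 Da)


MW = n_residues * 110 Da
MW = 260 * 110
MW = 28600 Da

28600 Da


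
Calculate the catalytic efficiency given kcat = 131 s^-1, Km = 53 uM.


Catalytic efficiency = kcat / Km
= 131 / 53
= 2.4717 uM^-1*s^-1

2.4717 uM^-1*s^-1


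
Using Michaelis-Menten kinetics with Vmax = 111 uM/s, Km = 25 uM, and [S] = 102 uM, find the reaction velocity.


v = Vmax * [S] / (Km + [S])
v = 111 * 102 / (25 + 102)
v = 89.1496 uM/s

89.1496 uM/s


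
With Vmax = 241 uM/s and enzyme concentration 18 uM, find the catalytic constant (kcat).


kcat = Vmax / [E]t
kcat = 241 / 18
kcat = 13.3889 s^-1

13.3889 s^-1


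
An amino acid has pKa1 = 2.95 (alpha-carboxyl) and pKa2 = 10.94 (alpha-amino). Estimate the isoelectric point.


pI = (pKa1 + pKa2) / 2
pI = (2.95 + 10.94) / 2
pI = 6.945

6.945


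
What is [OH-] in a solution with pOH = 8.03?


[OH-] = 10^(-pOH)
[OH-] = 10^(-8.03)
[OH-] = 9.333e-09 M

9.333e-09 M


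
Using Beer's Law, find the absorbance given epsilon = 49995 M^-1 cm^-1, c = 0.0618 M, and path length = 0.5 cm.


A = epsilon * c * l
A = 49995 * 0.0618 * 0.5
A = 1544.8455

1544.8455


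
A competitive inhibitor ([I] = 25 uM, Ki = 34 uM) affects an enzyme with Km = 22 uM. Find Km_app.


Km_app = Km * (1 + [I]/Ki)
Km_app = 22 * (1 + 25/34)
Km_app = 38.1765 uM

38.1765 uM


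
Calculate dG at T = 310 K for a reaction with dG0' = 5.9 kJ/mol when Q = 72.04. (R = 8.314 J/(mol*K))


dG = dG0' + RT * ln(Q) / 1000
dG = 5.9 + 8.314 * 310 * ln(72.04) / 1000
dG = 16.9239 kJ/mol

16.9239 kJ/mol


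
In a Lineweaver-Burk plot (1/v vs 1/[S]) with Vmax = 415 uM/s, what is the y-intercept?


y-intercept = 1/Vmax
= 1/415
= 0.0024 s/uM

0.0024 s/uM


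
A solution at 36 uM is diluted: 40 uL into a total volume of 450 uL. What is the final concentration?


C2 = C1 * V1 / V2
C2 = 36 * 40 / 450
C2 = 3.2 uM

3.2 uM


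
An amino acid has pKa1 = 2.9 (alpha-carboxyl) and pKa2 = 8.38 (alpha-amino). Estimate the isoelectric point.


pI = (pKa1 + pKa2) / 2
pI = (2.9 + 8.38) / 2
pI = 5.64

5.64


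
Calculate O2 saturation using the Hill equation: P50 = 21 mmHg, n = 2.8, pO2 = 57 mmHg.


Y = pO2^n / (P50^n + pO2^n)
Y = 57^2.8 / (21^2.8 + 57^2.8)
Y = 94.25%

94.25%


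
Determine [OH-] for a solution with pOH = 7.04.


[OH-] = 10^(-pOH)
[OH-] = 10^(-7.04)
[OH-] = 9.120e-08 M

9.120e-08 M


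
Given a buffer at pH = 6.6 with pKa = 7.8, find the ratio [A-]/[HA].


[A-]/[HA] = 10^(pH - pKa)
= 10^(6.6 - 7.8)
= 0.0631

0.0631


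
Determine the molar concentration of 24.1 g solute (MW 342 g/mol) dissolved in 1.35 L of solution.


C = (mass / MW) / volume
C = (24.1 / 342) / 1.35
C = 0.0522 M

0.0522 M


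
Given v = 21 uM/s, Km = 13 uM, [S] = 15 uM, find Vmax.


Vmax = v * (Km + [S]) / [S]
Vmax = 21 * (13 + 15) / 15
Vmax = 39.2 uM/s

39.2 uM/s


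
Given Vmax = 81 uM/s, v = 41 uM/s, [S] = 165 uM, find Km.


Km = [S] * (Vmax - v) / v
Km = 165 * (81 - 41) / 41
Km = 160.9756 uM

160.9756 uM


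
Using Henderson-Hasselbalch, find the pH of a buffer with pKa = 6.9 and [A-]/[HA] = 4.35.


pH = pKa + log10([A-]/[HA])
pH = 6.9 + log10(4.35)
pH = 7.5385

7.5385


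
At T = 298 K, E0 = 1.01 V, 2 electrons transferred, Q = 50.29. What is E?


E = E0 - (RT/nF) * ln(Q)
E = 1.01 - (8.314 * 298 / (2 * 96485)) * ln(50.29)
E = 0.9597 V

0.9597 V


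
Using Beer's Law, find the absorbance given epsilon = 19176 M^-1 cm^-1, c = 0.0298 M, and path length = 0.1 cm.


A = epsilon * c * l
A = 19176 * 0.0298 * 0.1
A = 57.1445

57.1445


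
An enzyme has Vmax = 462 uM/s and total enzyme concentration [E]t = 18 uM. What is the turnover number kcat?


kcat = Vmax / [E]t
kcat = 462 / 18
kcat = 25.6667 s^-1

25.6667 s^-1


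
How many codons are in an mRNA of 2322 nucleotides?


codons = nucleotides / 3
codons = 2322 / 3 = 774

774


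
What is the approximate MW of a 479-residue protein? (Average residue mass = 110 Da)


MW = n_residues * 110 Da
MW = 479 * 110
MW = 52690 Da

52690 Da


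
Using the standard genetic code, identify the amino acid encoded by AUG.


Standard genetic code lookup.
Codon AUG -> Met (start)

Met (start)


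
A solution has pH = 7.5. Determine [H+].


[H+] = 10^(-pH)
[H+] = 10^(-7.5)
[H+] = 3.162e-08 M

3.162e-08 M


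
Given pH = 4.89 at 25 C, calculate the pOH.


pOH = 14 - pH
pOH = 14 - 4.89
pOH = 9.11

9.11


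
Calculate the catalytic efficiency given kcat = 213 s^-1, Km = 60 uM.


Catalytic efficiency = kcat / Km
= 213 / 60
= 3.55 uM^-1*s^-1

3.55 uM^-1*s^-1


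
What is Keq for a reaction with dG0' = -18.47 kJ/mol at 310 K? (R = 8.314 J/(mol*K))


Keq = exp(-dG0 * 1000 / (R * T))
Keq = exp(-(-18.47) * 1000 / (8.314 * 310))
Keq = 1295.0483

1295.0483


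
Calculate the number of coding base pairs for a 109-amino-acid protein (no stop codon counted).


Each amino acid = 1 codon = 3 bp
bp = 109 * 3 = 327 bp

327 bp


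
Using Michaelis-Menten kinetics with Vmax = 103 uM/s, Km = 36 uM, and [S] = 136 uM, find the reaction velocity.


v = Vmax * [S] / (Km + [S])
v = 103 * 136 / (36 + 136)
v = 81.4419 uM/s

81.4419 uM/s


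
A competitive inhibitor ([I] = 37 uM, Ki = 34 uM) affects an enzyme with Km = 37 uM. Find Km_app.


Km_app = Km * (1 + [I]/Ki)
Km_app = 37 * (1 + 37/34)
Km_app = 77.2647 uM

77.2647 uM


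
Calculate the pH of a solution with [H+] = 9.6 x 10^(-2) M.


pH = -log10([H+])
pH = -log10(9.6 x 10^(-2))
pH = 1.0177

1.0177


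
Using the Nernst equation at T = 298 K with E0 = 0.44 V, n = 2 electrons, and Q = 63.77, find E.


E = E0 - (RT/nF) * ln(Q)
E = 0.44 - (8.314 * 298 / (2 * 96485)) * ln(63.77)
E = 0.3866 V

0.3866 V


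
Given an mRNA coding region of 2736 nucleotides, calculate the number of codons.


codons = nucleotides / 3
codons = 2736 / 3 = 912

912


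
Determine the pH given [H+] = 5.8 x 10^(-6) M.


pH = -log10([H+])
pH = -log10(5.8 x 10^(-6))
pH = 5.2366

5.2366


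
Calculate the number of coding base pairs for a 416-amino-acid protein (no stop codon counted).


Each amino acid = 1 codon = 3 bp
bp = 416 * 3 = 1248 bp

1248 bp


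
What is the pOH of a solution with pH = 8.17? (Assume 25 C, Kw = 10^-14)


pOH = 14 - pH
pOH = 14 - 8.17
pOH = 5.83

5.83


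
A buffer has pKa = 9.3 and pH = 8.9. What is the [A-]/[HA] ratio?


[A-]/[HA] = 10^(pH - pKa)
= 10^(8.9 - 9.3)
= 0.3981

0.3981


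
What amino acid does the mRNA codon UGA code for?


Standard genetic code lookup.
Codon UGA -> Stop

Stop


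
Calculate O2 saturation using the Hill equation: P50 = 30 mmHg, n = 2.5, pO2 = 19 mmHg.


Y = pO2^n / (P50^n + pO2^n)
Y = 19^2.5 / (30^2.5 + 19^2.5)
Y = 24.2%

24.2%


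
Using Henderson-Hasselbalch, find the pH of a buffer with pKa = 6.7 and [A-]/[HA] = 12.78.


pH = pKa + log10([A-]/[HA])
pH = 6.7 + log10(12.78)
pH = 7.8065

7.8065


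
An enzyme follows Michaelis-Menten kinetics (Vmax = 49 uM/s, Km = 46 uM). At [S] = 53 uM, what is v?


v = Vmax * [S] / (Km + [S])
v = 49 * 53 / (46 + 53)
v = 26.2323 uM/s

26.2323 uM/s


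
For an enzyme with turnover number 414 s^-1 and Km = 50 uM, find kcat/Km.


Catalytic efficiency = kcat / Km
= 414 / 50
= 8.28 uM^-1*s^-1

8.28 uM^-1*s^-1


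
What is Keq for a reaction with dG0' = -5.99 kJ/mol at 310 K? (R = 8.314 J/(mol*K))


Keq = exp(-dG0 * 1000 / (R * T))
Keq = exp(-(-5.99) * 1000 / (8.314 * 310))
Keq = 10.2175

10.2175


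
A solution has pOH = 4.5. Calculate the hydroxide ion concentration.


[OH-] = 10^(-pOH)
[OH-] = 10^(-4.5)
[OH-] = 3.162e-05 M

3.162e-05 M


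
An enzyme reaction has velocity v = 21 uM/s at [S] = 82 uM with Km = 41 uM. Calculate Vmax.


Vmax = v * (Km + [S]) / [S]
Vmax = 21 * (41 + 82) / 82
Vmax = 31.5 uM/s

31.5 uM/s


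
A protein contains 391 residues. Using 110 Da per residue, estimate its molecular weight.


MW = n_residues * 110 Da
MW = 391 * 110
MW = 43010 Da

43010 Da


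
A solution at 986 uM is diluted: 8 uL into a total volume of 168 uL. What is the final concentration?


C2 = C1 * V1 / V2
C2 = 986 * 8 / 168
C2 = 46.9524 uM

46.9524 uM


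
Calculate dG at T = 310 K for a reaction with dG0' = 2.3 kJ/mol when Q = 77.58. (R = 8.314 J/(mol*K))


dG = dG0' + RT * ln(Q) / 1000
dG = 2.3 + 8.314 * 310 * ln(77.58) / 1000
dG = 13.5148 kJ/mol

13.5148 kJ/mol


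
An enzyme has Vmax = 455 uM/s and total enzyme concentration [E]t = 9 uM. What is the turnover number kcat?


kcat = Vmax / [E]t
kcat = 455 / 9
kcat = 50.5556 s^-1

50.5556 s^-1


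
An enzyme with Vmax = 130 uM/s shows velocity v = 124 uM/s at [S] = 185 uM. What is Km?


Km = [S] * (Vmax - v) / v
Km = 185 * (130 - 124) / 124
Km = 8.9516 uM

8.9516 uM


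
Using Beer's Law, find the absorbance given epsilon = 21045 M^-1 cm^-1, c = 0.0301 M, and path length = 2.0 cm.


A = epsilon * c * l
A = 21045 * 0.0301 * 2.0
A = 1266.909

1266.909


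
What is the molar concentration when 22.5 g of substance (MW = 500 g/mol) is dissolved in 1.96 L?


C = (mass / MW) / volume
C = (22.5 / 500) / 1.96
C = 0.023 M

0.023 M


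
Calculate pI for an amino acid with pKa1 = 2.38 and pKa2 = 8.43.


pI = (pKa1 + pKa2) / 2
pI = (2.38 + 8.43) / 2
pI = 5.405

5.405


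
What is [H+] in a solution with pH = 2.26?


[H+] = 10^(-pH)
[H+] = 10^(-2.26)
[H+] = 0.0055 M

0.0055 M


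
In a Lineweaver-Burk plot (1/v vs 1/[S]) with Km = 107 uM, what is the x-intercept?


x-intercept = -1/Km
= -1/107
= -0.0093 1/uM

-0.0093 1/uM


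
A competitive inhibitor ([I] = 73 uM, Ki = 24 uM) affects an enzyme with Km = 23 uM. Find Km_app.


Km_app = Km * (1 + [I]/Ki)
Km_app = 23 * (1 + 73/24)
Km_app = 92.9583 uM

92.9583 uM


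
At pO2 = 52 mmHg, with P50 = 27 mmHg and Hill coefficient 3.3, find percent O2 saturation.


Y = pO2^n / (P50^n + pO2^n)
Y = 52^3.3 / (27^3.3 + 52^3.3)
Y = 89.69%

89.69%


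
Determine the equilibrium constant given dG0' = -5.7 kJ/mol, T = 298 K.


Keq = exp(-dG0 * 1000 / (R * T))
Keq = exp(-(-5.7) * 1000 / (8.314 * 298))
Keq = 9.9806

9.9806


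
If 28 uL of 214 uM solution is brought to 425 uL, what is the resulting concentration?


C2 = C1 * V1 / V2
C2 = 214 * 28 / 425
C2 = 14.0988 uM

14.0988 uM


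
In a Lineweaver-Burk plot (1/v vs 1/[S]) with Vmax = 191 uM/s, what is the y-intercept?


y-intercept = 1/Vmax
= 1/191
= 0.0052 s/uM

0.0052 s/uM


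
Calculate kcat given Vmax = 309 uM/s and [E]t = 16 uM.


kcat = Vmax / [E]t
kcat = 309 / 16
kcat = 19.3125 s^-1

19.3125 s^-1


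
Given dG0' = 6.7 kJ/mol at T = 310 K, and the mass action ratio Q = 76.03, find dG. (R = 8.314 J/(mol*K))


dG = dG0' + RT * ln(Q) / 1000
dG = 6.7 + 8.314 * 310 * ln(76.03) / 1000
dG = 17.8628 kJ/mol

17.8628 kJ/mol


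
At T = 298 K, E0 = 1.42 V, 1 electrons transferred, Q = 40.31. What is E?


E = E0 - (RT/nF) * ln(Q)
E = 1.42 - (8.314 * 298 / (1 * 96485)) * ln(40.31)
E = 1.3251 V

1.3251 V


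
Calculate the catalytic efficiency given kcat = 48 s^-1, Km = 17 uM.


Catalytic efficiency = kcat / Km
= 48 / 17
= 2.8235 uM^-1*s^-1

2.8235 uM^-1*s^-1


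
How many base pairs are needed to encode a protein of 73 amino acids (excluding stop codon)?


Each amino acid = 1 codon = 3 bp
bp = 73 * 3 = 219 bp

219 bp


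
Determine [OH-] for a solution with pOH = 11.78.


[OH-] = 10^(-pOH)
[OH-] = 10^(-11.78)
[OH-] = 1.660e-12 M

1.660e-12 M


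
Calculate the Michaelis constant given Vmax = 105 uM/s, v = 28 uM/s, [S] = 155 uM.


Km = [S] * (Vmax - v) / v
Km = 155 * (105 - 28) / 28
Km = 426.25 uM

426.25 uM


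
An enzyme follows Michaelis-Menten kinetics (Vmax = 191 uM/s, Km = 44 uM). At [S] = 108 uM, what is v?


v = Vmax * [S] / (Km + [S])
v = 191 * 108 / (44 + 108)
v = 135.7105 uM/s

135.7105 uM/s


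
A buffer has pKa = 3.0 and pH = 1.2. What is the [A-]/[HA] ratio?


[A-]/[HA] = 10^(pH - pKa)
= 10^(1.2 - 3.0)
= 0.0158

0.0158


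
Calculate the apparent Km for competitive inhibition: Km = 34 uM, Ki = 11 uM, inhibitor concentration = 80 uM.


Km_app = Km * (1 + [I]/Ki)
Km_app = 34 * (1 + 80/11)
Km_app = 281.2727 uM

281.2727 uM


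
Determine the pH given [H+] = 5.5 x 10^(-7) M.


pH = -log10([H+])
pH = -log10(5.5 x 10^(-7))
pH = 6.2596

6.2596


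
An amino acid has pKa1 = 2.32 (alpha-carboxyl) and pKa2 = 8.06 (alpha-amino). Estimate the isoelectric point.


pI = (pKa1 + pKa2) / 2
pI = (2.32 + 8.06) / 2
pI = 5.19

5.19


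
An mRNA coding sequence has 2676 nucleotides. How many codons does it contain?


codons = nucleotides / 3
codons = 2676 / 3 = 892

892


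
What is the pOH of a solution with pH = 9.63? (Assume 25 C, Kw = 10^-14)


pOH = 14 - pH
pOH = 14 - 9.63
pOH = 4.37

4.37


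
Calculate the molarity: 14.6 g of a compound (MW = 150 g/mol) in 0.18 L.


C = (mass / MW) / volume
C = (14.6 / 150) / 0.18
C = 0.5407 M

0.5407 M


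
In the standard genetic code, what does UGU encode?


Standard genetic code lookup.
Codon UGU -> Cys

Cys


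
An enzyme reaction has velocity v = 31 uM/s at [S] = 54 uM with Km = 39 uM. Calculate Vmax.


Vmax = v * (Km + [S]) / [S]
Vmax = 31 * (39 + 54) / 54
Vmax = 53.3889 uM/s

53.3889 uM/s


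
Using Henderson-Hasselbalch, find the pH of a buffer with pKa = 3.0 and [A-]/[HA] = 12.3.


pH = pKa + log10([A-]/[HA])
pH = 3.0 + log10(12.3)
pH = 4.0899

4.0899


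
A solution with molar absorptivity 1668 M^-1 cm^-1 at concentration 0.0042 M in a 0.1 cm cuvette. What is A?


A = epsilon * c * l
A = 1668 * 0.0042 * 0.1
A = 0.7006

0.7006


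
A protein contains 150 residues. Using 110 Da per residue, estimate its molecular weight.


MW = n_residues * 110 Da
MW = 150 * 110
MW = 16500 Da

16500 Da


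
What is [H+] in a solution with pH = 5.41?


[H+] = 10^(-pH)
[H+] = 10^(-5.41)
[H+] = 3.890e-06 M

3.890e-06 M


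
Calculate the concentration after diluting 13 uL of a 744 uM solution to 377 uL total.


C2 = C1 * V1 / V2
C2 = 744 * 13 / 377
C2 = 25.6552 uM

25.6552 uM


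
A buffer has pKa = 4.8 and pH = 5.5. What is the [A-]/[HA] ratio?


[A-]/[HA] = 10^(pH - pKa)
= 10^(5.5 - 4.8)
= 5.0119

5.0119


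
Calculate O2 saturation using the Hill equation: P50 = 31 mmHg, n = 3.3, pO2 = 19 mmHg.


Y = pO2^n / (P50^n + pO2^n)
Y = 19^3.3 / (31^3.3 + 19^3.3)
Y = 16.58%

16.58%


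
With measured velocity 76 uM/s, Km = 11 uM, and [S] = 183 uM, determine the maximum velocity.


Vmax = v * (Km + [S]) / [S]
Vmax = 76 * (11 + 183) / 183
Vmax = 80.5683 uM/s

80.5683 uM/s


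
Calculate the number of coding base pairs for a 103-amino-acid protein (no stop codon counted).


Each amino acid = 1 codon = 3 bp
bp = 103 * 3 = 309 bp

309 bp


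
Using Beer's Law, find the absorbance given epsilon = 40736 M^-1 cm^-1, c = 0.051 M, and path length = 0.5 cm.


A = epsilon * c * l
A = 40736 * 0.051 * 0.5
A = 1038.768

1038.768


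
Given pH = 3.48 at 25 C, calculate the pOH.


pOH = 14 - pH
pOH = 14 - 3.48
pOH = 10.52

10.52


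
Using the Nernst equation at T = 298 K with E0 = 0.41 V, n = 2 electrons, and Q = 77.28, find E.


E = E0 - (RT/nF) * ln(Q)
E = 0.41 - (8.314 * 298 / (2 * 96485)) * ln(77.28)
E = 0.3542 V

0.3542 V


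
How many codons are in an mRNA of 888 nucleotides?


codons = nucleotides / 3
codons = 888 / 3 = 296

296


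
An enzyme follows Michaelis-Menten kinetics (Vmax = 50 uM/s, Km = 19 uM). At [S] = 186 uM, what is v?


v = Vmax * [S] / (Km + [S])
v = 50 * 186 / (19 + 186)
v = 45.3659 uM/s

45.3659 uM/s


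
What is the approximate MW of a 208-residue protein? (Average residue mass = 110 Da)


MW = n_residues * 110 Da
MW = 208 * 110
MW = 22880 Da

22880 Da


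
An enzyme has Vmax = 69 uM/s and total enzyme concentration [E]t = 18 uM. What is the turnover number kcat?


kcat = Vmax / [E]t
kcat = 69 / 18
kcat = 3.8333 s^-1

3.8333 s^-1


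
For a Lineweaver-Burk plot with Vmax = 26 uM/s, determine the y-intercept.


y-intercept = 1/Vmax
= 1/26
= 0.0385 s/uM

0.0385 s/uM


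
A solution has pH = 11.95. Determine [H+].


[H+] = 10^(-pH)
[H+] = 10^(-11.95)
[H+] = 1.122e-12 M

1.122e-12 M


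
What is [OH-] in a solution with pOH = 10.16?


[OH-] = 10^(-pOH)
[OH-] = 10^(-10.16)
[OH-] = 6.918e-11 M

6.918e-11 M


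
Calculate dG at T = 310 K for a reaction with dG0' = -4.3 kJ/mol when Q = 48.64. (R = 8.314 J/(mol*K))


dG = dG0' + RT * ln(Q) / 1000
dG = -4.3 + 8.314 * 310 * ln(48.64) / 1000
dG = 5.7115 kJ/mol

5.7115 kJ/mol


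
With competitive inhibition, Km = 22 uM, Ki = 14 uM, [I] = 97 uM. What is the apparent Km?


Km_app = Km * (1 + [I]/Ki)
Km_app = 22 * (1 + 97/14)
Km_app = 174.4286 uM

174.4286 uM


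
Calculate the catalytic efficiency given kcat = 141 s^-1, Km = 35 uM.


Catalytic efficiency = kcat / Km
= 141 / 35
= 4.0286 uM^-1*s^-1

4.0286 uM^-1*s^-1


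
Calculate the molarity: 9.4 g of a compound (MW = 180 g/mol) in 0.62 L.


C = (mass / MW) / volume
C = (9.4 / 180) / 0.62
C = 0.0842 M

0.0842 M


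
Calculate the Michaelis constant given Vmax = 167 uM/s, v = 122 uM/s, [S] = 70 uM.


Km = [S] * (Vmax - v) / v
Km = 70 * (167 - 122) / 122
Km = 25.8197 uM

25.8197 uM


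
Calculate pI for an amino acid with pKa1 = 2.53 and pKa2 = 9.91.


pI = (pKa1 + pKa2) / 2
pI = (2.53 + 9.91) / 2
pI = 6.22

6.22


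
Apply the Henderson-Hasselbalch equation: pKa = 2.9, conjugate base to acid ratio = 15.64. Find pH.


pH = pKa + log10([A-]/[HA])
pH = 2.9 + log10(15.64)
pH = 4.0942

4.0942


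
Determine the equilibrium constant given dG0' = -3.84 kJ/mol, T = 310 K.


Keq = exp(-dG0 * 1000 / (R * T))
Keq = exp(-(-3.84) * 1000 / (8.314 * 310))
Keq = 4.4367

4.4367


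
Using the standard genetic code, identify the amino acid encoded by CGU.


Standard genetic code lookup.
Codon CGU -> Arg

Arg


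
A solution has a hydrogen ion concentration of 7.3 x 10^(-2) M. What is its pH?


pH = -log10([H+])
pH = -log10(7.3 x 10^(-2))
pH = 1.1367

1.1367


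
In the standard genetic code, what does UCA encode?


Standard genetic code lookup.
Codon UCA -> Ser

Ser


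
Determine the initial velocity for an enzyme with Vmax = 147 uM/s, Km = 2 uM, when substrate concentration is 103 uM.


v = Vmax * [S] / (Km + [S])
v = 147 * 103 / (2 + 103)
v = 144.2 uM/s

144.2 uM/s


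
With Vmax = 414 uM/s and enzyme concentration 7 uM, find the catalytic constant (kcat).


kcat = Vmax / [E]t
kcat = 414 / 7
kcat = 59.1429 s^-1

59.1429 s^-1


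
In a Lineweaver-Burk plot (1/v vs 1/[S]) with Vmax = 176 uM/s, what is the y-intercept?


y-intercept = 1/Vmax
= 1/176
= 0.0057 s/uM

0.0057 s/uM


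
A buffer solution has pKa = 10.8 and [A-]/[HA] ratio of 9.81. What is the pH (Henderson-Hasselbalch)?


pH = pKa + log10([A-]/[HA])
pH = 10.8 + log10(9.81)
pH = 11.7917

11.7917


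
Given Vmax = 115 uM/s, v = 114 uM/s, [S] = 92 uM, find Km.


Km = [S] * (Vmax - v) / v
Km = 92 * (115 - 114) / 114
Km = 0.807 uM

0.807 uM


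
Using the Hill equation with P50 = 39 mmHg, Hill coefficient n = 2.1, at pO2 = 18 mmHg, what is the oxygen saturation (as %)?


Y = pO2^n / (P50^n + pO2^n)
Y = 18^2.1 / (39^2.1 + 18^2.1)
Y = 16.47%

16.47%


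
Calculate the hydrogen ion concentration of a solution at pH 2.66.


[H+] = 10^(-pH)
[H+] = 10^(-2.66)
[H+] = 0.0022 M

0.0022 M


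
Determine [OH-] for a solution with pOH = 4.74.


[OH-] = 10^(-pOH)
[OH-] = 10^(-4.74)
[OH-] = 1.820e-05 M

1.820e-05 M


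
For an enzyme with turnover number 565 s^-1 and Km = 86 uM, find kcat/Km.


Catalytic efficiency = kcat / Km
= 565 / 86
= 6.5698 uM^-1*s^-1

6.5698 uM^-1*s^-1


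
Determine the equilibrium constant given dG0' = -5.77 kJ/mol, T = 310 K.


Keq = exp(-dG0 * 1000 / (R * T))
Keq = exp(-(-5.77) * 1000 / (8.314 * 310))
Keq = 9.3815

9.3815


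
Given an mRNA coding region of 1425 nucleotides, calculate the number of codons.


codons = nucleotides / 3
codons = 1425 / 3 = 475

475


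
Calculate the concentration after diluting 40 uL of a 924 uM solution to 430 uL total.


C2 = C1 * V1 / V2
C2 = 924 * 40 / 430
C2 = 85.9535 uM

85.9535 uM


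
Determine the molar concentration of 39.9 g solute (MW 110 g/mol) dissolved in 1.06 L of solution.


C = (mass / MW) / volume
C = (39.9 / 110) / 1.06
C = 0.3422 M

0.3422 M


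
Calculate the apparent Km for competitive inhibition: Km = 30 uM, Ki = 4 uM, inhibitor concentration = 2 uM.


Km_app = Km * (1 + [I]/Ki)
Km_app = 30 * (1 + 2/4)
Km_app = 45.0 uM

45.0 uM


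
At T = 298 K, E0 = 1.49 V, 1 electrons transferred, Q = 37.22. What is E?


E = E0 - (RT/nF) * ln(Q)
E = 1.49 - (8.314 * 298 / (1 * 96485)) * ln(37.22)
E = 1.3971 V

1.3971 V


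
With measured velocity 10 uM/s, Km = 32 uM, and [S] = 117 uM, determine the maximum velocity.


Vmax = v * (Km + [S]) / [S]
Vmax = 10 * (32 + 117) / 117
Vmax = 12.735 uM/s

12.735 uM/s


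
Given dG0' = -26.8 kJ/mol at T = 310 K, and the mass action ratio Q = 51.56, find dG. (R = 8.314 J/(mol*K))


dG = dG0' + RT * ln(Q) / 1000
dG = -26.8 + 8.314 * 310 * ln(51.56) / 1000
dG = -16.6382 kJ/mol

-16.6382 kJ/mol


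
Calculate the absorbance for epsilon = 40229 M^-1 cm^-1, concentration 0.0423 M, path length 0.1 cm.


A = epsilon * c * l
A = 40229 * 0.0423 * 0.1
A = 170.1687

170.1687


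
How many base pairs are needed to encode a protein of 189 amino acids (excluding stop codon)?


Each amino acid = 1 codon = 3 bp
bp = 189 * 3 = 567 bp

567 bp


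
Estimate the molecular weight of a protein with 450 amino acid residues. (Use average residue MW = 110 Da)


MW = n_residues * 110 Da
MW = 450 * 110
MW = 49500 Da

49500 Da


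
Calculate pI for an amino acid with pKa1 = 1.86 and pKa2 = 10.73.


pI = (pKa1 + pKa2) / 2
pI = (1.86 + 10.73) / 2
pI = 6.295

6.295


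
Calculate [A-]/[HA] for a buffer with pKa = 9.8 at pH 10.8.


[A-]/[HA] = 10^(pH - pKa)
= 10^(10.8 - 9.8)
= 10.0

10.0


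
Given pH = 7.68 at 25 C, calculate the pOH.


pOH = 14 - pH
pOH = 14 - 7.68
pOH = 6.32

6.32


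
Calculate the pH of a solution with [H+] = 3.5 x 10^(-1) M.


pH = -log10([H+])
pH = -log10(3.5 x 10^(-1))
pH = 0.4559

0.4559


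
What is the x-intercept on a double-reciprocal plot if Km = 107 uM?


x-intercept = -1/Km
= -1/107
= -0.0093 1/uM

-0.0093 1/uM


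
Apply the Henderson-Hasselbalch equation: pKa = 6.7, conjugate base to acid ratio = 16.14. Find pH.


pH = pKa + log10([A-]/[HA])
pH = 6.7 + log10(16.14)
pH = 7.9079

7.9079


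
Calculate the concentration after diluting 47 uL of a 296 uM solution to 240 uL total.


C2 = C1 * V1 / V2
C2 = 296 * 47 / 240
C2 = 57.9667 uM

57.9667 uM


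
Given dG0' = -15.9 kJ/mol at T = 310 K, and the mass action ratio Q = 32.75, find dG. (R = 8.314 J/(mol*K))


dG = dG0' + RT * ln(Q) / 1000
dG = -15.9 + 8.314 * 310 * ln(32.75) / 1000
dG = -6.9079 kJ/mol

-6.9079 kJ/mol


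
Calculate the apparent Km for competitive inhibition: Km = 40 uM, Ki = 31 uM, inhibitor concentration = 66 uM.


Km_app = Km * (1 + [I]/Ki)
Km_app = 40 * (1 + 66/31)
Km_app = 125.1613 uM

125.1613 uM


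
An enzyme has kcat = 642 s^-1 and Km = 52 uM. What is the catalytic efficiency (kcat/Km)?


Catalytic efficiency = kcat / Km
= 642 / 52
= 12.3462 uM^-1*s^-1

12.3462 uM^-1*s^-1


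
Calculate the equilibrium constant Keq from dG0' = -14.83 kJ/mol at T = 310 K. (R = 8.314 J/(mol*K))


Keq = exp(-dG0 * 1000 / (R * T))
Keq = exp(-(-14.83) * 1000 / (8.314 * 310))
Keq = 315.4482

315.4482


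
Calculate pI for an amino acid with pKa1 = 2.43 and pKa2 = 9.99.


pI = (pKa1 + pKa2) / 2
pI = (2.43 + 9.99) / 2
pI = 6.21

6.21


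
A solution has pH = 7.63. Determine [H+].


[H+] = 10^(-pH)
[H+] = 10^(-7.63)
[H+] = 2.344e-08 M

2.344e-08 M


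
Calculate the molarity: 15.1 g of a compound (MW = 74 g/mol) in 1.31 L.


C = (mass / MW) / volume
C = (15.1 / 74) / 1.31
C = 0.1558 M

0.1558 M


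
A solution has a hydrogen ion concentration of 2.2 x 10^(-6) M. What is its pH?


pH = -log10([H+])
pH = -log10(2.2 x 10^(-6))
pH = 5.6576

5.6576


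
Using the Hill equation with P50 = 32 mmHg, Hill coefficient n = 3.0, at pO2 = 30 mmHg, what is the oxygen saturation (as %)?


Y = pO2^n / (P50^n + pO2^n)
Y = 30^3.0 / (32^3.0 + 30^3.0)
Y = 45.17%

45.17%


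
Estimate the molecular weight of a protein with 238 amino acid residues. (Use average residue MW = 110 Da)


MW = n_residues * 110 Da
MW = 238 * 110
MW = 26180 Da

26180 Da


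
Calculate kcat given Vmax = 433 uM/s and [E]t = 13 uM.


kcat = Vmax / [E]t
kcat = 433 / 13
kcat = 33.3077 s^-1

33.3077 s^-1


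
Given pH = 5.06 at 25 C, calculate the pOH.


pOH = 14 - pH
pOH = 14 - 5.06
pOH = 8.94

8.94


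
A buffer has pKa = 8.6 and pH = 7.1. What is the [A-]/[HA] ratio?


[A-]/[HA] = 10^(pH - pKa)
= 10^(7.1 - 8.6)
= 0.0316

0.0316


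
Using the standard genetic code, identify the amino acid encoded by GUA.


Standard genetic code lookup.
Codon GUA -> Val

Val


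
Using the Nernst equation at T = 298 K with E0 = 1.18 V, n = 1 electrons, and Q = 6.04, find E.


E = E0 - (RT/nF) * ln(Q)
E = 1.18 - (8.314 * 298 / (1 * 96485)) * ln(6.04)
E = 1.1338 V

1.1338 V


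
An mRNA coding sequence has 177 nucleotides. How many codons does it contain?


codons = nucleotides / 3
codons = 177 / 3 = 59

59


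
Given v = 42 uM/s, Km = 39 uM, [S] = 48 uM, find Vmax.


Vmax = v * (Km + [S]) / [S]
Vmax = 42 * (39 + 48) / 48
Vmax = 76.125 uM/s

76.125 uM/s


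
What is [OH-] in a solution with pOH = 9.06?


[OH-] = 10^(-pOH)
[OH-] = 10^(-9.06)
[OH-] = 8.710e-10 M

8.710e-10 M


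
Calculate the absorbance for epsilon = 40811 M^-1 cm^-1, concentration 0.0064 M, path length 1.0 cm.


A = epsilon * c * l
A = 40811 * 0.0064 * 1.0
A = 261.1904

261.1904


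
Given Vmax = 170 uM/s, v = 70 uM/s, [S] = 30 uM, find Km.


Km = [S] * (Vmax - v) / v
Km = 30 * (170 - 70) / 70
Km = 42.8571 uM

42.8571 uM


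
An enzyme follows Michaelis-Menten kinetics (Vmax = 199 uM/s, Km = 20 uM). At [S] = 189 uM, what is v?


v = Vmax * [S] / (Km + [S])
v = 199 * 189 / (20 + 189)
v = 179.9569 uM/s

179.9569 uM/s


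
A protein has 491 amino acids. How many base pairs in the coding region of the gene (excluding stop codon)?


Each amino acid = 1 codon = 3 bp
bp = 491 * 3 = 1473 bp

1473 bp


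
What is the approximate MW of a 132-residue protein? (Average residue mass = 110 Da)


MW = n_residues * 110 Da
MW = 132 * 110
MW = 14520 Da

14520 Da


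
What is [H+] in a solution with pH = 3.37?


[H+] = 10^(-pH)
[H+] = 10^(-3.37)
[H+] = 4.266e-04 M

4.266e-04 M


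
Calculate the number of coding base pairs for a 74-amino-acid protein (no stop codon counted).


Each amino acid = 1 codon = 3 bp
bp = 74 * 3 = 222 bp

222 bp


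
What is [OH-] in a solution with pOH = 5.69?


[OH-] = 10^(-pOH)
[OH-] = 10^(-5.69)
[OH-] = 2.042e-06 M

2.042e-06 M


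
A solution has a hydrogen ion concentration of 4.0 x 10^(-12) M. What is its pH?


pH = -log10([H+])
pH = -log10(4.0 x 10^(-12))
pH = 11.3979

11.3979


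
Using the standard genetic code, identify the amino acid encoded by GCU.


Standard genetic code lookup.
Codon GCU -> Ala

Ala


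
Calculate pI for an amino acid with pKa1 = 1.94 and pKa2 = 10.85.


pI = (pKa1 + pKa2) / 2
pI = (1.94 + 10.85) / 2
pI = 6.395

6.395


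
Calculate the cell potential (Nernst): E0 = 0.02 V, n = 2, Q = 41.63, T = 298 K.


E = E0 - (RT/nF) * ln(Q)
E = 0.02 - (8.314 * 298 / (2 * 96485)) * ln(41.63)
E = -0.0279 V

-0.0279 V


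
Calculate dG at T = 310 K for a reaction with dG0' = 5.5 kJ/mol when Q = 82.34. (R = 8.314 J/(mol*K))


dG = dG0' + RT * ln(Q) / 1000
dG = 5.5 + 8.314 * 310 * ln(82.34) / 1000
dG = 16.8683 kJ/mol

16.8683 kJ/mol


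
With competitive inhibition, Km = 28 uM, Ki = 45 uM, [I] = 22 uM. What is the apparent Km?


Km_app = Km * (1 + [I]/Ki)
Km_app = 28 * (1 + 22/45)
Km_app = 41.6889 uM

41.6889 uM


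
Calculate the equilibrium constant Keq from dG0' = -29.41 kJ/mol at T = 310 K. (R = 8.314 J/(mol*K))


Keq = exp(-dG0 * 1000 / (R * T))
Keq = exp(-(-29.41) * 1000 / (8.314 * 310))
Keq = 90308.7492

90308.7492


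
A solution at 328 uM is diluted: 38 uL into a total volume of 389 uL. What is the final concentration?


C2 = C1 * V1 / V2
C2 = 328 * 38 / 389
C2 = 32.0411 uM

32.0411 uM


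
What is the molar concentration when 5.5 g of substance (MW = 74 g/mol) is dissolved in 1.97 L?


C = (mass / MW) / volume
C = (5.5 / 74) / 1.97
C = 0.0377 M

0.0377 M


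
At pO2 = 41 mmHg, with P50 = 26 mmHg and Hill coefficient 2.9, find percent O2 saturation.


Y = pO2^n / (P50^n + pO2^n)
Y = 41^2.9 / (26^2.9 + 41^2.9)
Y = 78.93%

78.93%


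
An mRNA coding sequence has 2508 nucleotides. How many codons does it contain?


codons = nucleotides / 3
codons = 2508 / 3 = 836

836


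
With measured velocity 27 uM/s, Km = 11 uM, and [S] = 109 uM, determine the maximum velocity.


Vmax = v * (Km + [S]) / [S]
Vmax = 27 * (11 + 109) / 109
Vmax = 29.7248 uM/s

29.7248 uM/s


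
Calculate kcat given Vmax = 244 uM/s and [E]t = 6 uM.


kcat = Vmax / [E]t
kcat = 244 / 6
kcat = 40.6667 s^-1

40.6667 s^-1


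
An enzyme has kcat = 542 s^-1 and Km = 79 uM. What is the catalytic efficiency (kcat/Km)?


Catalytic efficiency = kcat / Km
= 542 / 79
= 6.8608 uM^-1*s^-1

6.8608 uM^-1*s^-1


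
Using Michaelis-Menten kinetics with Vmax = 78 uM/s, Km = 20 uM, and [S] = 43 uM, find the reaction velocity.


v = Vmax * [S] / (Km + [S])
v = 78 * 43 / (20 + 43)
v = 53.2381 uM/s

53.2381 uM/s


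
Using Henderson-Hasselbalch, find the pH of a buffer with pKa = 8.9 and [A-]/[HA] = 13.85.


pH = pKa + log10([A-]/[HA])
pH = 8.9 + log10(13.85)
pH = 10.0414

10.0414


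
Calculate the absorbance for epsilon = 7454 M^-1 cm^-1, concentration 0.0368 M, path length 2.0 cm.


A = epsilon * c * l
A = 7454 * 0.0368 * 2.0
A = 548.6144

548.6144


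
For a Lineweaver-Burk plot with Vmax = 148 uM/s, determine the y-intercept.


y-intercept = 1/Vmax
= 1/148
= 0.0068 s/uM

0.0068 s/uM


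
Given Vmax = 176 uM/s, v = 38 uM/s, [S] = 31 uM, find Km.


Km = [S] * (Vmax - v) / v
Km = 31 * (176 - 38) / 38
Km = 112.5789 uM

112.5789 uM


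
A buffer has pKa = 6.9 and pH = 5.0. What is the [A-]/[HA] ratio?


[A-]/[HA] = 10^(pH - pKa)
= 10^(5.0 - 6.9)
= 0.0126

0.0126


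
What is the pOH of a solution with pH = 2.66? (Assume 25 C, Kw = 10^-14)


pOH = 14 - pH
pOH = 14 - 2.66
pOH = 11.34

11.34


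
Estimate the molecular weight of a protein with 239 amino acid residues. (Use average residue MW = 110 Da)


MW = n_residues * 110 Da
MW = 239 * 110
MW = 26290 Da

26290 Da


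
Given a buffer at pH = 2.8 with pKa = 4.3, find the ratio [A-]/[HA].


[A-]/[HA] = 10^(pH - pKa)
= 10^(2.8 - 4.3)
= 0.0316

0.0316


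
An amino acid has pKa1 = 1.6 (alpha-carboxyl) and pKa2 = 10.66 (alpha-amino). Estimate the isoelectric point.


pI = (pKa1 + pKa2) / 2
pI = (1.6 + 10.66) / 2
pI = 6.13

6.13


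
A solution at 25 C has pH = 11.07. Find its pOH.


pOH = 14 - pH
pOH = 14 - 11.07
pOH = 2.93

2.93


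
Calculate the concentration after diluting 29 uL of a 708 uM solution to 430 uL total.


C2 = C1 * V1 / V2
C2 = 708 * 29 / 430
C2 = 47.7488 uM

47.7488 uM


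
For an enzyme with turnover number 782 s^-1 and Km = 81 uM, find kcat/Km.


Catalytic efficiency = kcat / Km
= 782 / 81
= 9.6543 uM^-1*s^-1

9.6543 uM^-1*s^-1


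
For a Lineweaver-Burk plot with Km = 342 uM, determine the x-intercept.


x-intercept = -1/Km
= -1/342
= -0.0029 1/uM

-0.0029 1/uM


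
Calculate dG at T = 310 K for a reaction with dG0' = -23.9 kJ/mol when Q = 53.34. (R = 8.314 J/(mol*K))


dG = dG0' + RT * ln(Q) / 1000
dG = -23.9 + 8.314 * 310 * ln(53.34) / 1000
dG = -13.6507 kJ/mol

-13.6507 kJ/mol


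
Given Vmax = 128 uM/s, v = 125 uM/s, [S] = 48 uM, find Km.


Km = [S] * (Vmax - v) / v
Km = 48 * (128 - 125) / 125
Km = 1.152 uM

1.152 uM


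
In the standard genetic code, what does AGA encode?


Standard genetic code lookup.
Codon AGA -> Arg

Arg


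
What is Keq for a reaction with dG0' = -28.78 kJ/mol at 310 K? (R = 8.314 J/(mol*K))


Keq = exp(-dG0 * 1000 / (R * T))
Keq = exp(-(-28.78) * 1000 / (8.314 * 310))
Keq = 70724.7995

70724.7995


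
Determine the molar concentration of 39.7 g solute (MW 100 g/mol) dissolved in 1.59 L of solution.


C = (mass / MW) / volume
C = (39.7 / 100) / 1.59
C = 0.2497 M

0.2497 M


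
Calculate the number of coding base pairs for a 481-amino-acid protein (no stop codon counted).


Each amino acid = 1 codon = 3 bp
bp = 481 * 3 = 1443 bp

1443 bp


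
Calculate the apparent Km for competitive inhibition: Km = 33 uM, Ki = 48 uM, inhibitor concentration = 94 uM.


Km_app = Km * (1 + [I]/Ki)
Km_app = 33 * (1 + 94/48)
Km_app = 97.625 uM

97.625 uM


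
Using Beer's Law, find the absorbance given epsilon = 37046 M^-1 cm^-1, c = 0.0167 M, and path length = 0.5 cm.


A = epsilon * c * l
A = 37046 * 0.0167 * 0.5
A = 309.3341

309.3341


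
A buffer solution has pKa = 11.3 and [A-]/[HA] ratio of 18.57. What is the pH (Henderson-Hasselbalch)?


pH = pKa + log10([A-]/[HA])
pH = 11.3 + log10(18.57)
pH = 12.5688

12.5688


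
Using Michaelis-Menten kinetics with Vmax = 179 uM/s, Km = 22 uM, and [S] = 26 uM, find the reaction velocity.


v = Vmax * [S] / (Km + [S])
v = 179 * 26 / (22 + 26)
v = 96.9583 uM/s

96.9583 uM/s


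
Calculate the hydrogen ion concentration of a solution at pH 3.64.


[H+] = 10^(-pH)
[H+] = 10^(-3.64)
[H+] = 2.291e-04 M

2.291e-04 M


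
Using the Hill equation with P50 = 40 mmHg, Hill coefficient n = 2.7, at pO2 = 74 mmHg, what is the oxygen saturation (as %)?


Y = pO2^n / (P50^n + pO2^n)
Y = 74^2.7 / (40^2.7 + 74^2.7)
Y = 84.04%

84.04%


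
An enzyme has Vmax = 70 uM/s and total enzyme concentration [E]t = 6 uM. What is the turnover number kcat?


kcat = Vmax / [E]t
kcat = 70 / 6
kcat = 11.6667 s^-1

11.6667 s^-1


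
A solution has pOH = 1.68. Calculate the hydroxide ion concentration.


[OH-] = 10^(-pOH)
[OH-] = 10^(-1.68)
[OH-] = 0.0209 M

0.0209 M


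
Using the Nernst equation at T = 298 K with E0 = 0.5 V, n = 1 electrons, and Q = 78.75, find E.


E = E0 - (RT/nF) * ln(Q)
E = 0.5 - (8.314 * 298 / (1 * 96485)) * ln(78.75)
E = 0.3879 V

0.3879 V


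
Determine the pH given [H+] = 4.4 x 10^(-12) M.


pH = -log10([H+])
pH = -log10(4.4 x 10^(-12))
pH = 11.3565

11.3565


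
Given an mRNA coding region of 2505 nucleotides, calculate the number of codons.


codons = nucleotides / 3
codons = 2505 / 3 = 835

835


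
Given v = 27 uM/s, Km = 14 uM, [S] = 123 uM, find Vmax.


Vmax = v * (Km + [S]) / [S]
Vmax = 27 * (14 + 123) / 123
Vmax = 30.0732 uM/s

30.0732 uM/s


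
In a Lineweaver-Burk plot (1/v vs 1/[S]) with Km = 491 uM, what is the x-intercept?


x-intercept = -1/Km
= -1/491
= -0.002 1/uM

-0.002 1/uM


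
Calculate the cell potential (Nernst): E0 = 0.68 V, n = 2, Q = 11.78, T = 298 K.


E = E0 - (RT/nF) * ln(Q)
E = 0.68 - (8.314 * 298 / (2 * 96485)) * ln(11.78)
E = 0.6483 V

0.6483 V
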